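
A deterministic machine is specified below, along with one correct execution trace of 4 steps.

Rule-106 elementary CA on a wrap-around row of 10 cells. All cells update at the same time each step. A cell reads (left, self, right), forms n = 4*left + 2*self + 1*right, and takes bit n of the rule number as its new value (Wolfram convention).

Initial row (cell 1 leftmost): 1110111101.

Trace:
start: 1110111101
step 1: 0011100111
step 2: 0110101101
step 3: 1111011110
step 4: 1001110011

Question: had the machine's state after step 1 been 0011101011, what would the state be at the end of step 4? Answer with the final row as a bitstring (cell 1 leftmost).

0000000111

state after step 1 := 0011101011
step 2: 0110110111
step 3: 1111111101
step 4: 0000000111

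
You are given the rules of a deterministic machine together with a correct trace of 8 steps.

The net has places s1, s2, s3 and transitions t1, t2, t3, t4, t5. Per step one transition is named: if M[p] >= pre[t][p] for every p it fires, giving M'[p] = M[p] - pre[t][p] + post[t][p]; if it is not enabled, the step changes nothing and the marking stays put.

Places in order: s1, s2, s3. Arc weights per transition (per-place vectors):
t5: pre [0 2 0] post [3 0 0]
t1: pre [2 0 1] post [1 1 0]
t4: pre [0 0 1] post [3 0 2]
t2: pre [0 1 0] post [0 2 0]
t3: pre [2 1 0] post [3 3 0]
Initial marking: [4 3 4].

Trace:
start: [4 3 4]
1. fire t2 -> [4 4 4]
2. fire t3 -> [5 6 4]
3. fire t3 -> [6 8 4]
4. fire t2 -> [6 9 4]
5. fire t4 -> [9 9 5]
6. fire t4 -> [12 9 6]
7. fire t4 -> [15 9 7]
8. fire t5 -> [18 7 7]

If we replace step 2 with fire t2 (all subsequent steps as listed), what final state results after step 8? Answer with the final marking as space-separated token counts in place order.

17 6 7

(re-executing from step 2 with the substitution; state before step 2: [4 4 4])
2. fire t2 -> [4 5 4]
3. fire t3 -> [5 7 4]
4. fire t2 -> [5 8 4]
5. fire t4 -> [8 8 5]
6. fire t4 -> [11 8 6]
7. fire t4 -> [14 8 7]
8. fire t5 -> [17 6 7]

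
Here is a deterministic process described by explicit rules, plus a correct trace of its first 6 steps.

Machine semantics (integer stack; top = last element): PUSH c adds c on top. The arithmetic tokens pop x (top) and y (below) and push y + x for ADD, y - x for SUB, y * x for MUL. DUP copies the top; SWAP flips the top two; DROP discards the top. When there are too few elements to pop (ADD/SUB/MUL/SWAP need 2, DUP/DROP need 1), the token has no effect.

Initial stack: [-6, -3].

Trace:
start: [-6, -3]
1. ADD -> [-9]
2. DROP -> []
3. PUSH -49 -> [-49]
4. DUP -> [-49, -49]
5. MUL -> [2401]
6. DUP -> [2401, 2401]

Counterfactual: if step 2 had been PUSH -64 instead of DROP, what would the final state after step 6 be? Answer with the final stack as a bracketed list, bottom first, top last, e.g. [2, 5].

[-9, -64, 2401, 2401]

(re-executing from step 2 with the substitution; state before step 2: [-9])
2. PUSH -64 -> [-9, -64]
3. PUSH -49 -> [-9, -64, -49]
4. DUP -> [-9, -64, -49, -49]
5. MUL -> [-9, -64, 2401]
6. DUP -> [-9, -64, 2401, 2401]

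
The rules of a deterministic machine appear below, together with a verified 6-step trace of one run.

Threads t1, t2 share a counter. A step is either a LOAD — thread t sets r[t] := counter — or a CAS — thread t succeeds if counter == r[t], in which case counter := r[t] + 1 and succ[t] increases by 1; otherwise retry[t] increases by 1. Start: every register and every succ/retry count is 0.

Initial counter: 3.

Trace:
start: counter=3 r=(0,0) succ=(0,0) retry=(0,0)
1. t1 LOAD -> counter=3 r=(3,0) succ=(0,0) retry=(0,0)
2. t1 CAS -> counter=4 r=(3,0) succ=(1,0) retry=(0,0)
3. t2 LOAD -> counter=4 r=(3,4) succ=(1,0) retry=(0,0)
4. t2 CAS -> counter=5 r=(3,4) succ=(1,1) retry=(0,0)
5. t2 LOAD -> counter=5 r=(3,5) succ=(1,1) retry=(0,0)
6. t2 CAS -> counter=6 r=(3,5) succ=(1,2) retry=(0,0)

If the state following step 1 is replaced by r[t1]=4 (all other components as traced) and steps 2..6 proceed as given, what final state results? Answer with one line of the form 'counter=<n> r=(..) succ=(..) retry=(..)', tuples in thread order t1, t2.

state after step 1 := counter=3 r=(4,0) succ=(0,0) retry=(0,0)
2. t1 CAS -> counter=3 r=(4,0) succ=(0,0) retry=(1,0)
3. t2 LOAD -> counter=3 r=(4,3) succ=(0,0) retry=(1,0)
4. t2 CAS -> counter=4 r=(4,3) succ=(0,1) retry=(1,0)
5. t2 LOAD -> counter=4 r=(4,4) succ=(0,1) retry=(1,0)
6. t2 CAS -> counter=5 r=(4,4) succ=(0,2) retry=(1,0)

counter=5 r=(4,4) succ=(0,2) retry=(1,0)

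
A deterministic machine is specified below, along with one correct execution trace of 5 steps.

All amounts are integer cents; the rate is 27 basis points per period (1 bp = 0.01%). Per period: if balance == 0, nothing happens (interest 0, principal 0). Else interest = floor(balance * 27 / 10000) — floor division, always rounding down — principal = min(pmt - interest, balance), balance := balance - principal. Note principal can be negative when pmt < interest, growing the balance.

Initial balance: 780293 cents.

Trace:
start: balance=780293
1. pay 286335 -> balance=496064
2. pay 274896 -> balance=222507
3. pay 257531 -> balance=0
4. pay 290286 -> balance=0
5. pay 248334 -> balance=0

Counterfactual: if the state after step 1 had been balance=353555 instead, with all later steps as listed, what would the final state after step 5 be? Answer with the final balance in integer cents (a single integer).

0

state after step 1 := balance=353555
2. pay 274896 -> balance=79613
3. pay 257531 -> balance=0
4. pay 290286 -> balance=0
5. pay 248334 -> balance=0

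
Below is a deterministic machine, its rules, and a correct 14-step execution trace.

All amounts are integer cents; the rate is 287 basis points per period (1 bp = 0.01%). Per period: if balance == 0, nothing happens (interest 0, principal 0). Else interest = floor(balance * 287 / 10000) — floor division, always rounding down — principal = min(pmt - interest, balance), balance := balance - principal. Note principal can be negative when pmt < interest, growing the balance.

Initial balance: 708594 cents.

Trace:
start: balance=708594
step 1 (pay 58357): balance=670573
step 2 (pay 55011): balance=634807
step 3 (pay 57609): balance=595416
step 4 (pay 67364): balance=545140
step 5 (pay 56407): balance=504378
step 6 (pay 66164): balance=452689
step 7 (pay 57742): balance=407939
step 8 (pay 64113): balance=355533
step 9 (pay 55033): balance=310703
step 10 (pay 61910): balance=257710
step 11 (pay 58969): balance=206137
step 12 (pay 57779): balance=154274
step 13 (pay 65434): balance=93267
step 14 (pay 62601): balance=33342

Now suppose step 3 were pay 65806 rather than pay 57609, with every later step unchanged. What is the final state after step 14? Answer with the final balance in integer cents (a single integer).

(re-executing from step 3 with the substitution; state before step 3: balance=634807)
step 3 (pay 65806): balance=587219
step 4 (pay 67364): balance=536708
step 5 (pay 56407): balance=495704
step 6 (pay 66164): balance=443766
step 7 (pay 57742): balance=398760
step 8 (pay 64113): balance=346091
step 9 (pay 55033): balance=300990
step 10 (pay 61910): balance=247718
step 11 (pay 58969): balance=195858
step 12 (pay 57779): balance=143700
step 13 (pay 65434): balance=82390
step 14 (pay 62601): balance=22153

22153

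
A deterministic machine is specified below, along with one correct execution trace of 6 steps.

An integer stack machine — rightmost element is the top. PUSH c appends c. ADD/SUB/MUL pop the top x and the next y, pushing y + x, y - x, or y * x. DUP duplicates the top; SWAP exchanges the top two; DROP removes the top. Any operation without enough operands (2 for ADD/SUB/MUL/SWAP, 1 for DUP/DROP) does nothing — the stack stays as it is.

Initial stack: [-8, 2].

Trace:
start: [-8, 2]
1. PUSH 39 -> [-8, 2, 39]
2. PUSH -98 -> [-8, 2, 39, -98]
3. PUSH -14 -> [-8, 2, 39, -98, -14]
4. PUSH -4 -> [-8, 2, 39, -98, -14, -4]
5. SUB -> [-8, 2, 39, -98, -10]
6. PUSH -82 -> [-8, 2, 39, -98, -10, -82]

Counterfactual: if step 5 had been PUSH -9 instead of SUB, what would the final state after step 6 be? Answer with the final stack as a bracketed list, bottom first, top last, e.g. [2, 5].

(re-executing from step 5 with the substitution; state before step 5: [-8, 2, 39, -98, -14, -4])
5. PUSH -9 -> [-8, 2, 39, -98, -14, -4, -9]
6. PUSH -82 -> [-8, 2, 39, -98, -14, -4, -9, -82]

[-8, 2, 39, -98, -14, -4, -9, -82]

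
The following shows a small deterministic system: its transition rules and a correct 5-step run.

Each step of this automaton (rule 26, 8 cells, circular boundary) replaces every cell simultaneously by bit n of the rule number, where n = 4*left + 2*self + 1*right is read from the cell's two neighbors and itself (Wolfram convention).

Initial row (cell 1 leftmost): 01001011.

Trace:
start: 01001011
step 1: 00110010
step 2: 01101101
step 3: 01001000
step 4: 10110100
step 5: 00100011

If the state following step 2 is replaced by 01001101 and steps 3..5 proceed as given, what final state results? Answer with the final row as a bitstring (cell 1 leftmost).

11011010

state after step 2 := 01001101
step 3: 00111000
step 4: 01100100
step 5: 11011010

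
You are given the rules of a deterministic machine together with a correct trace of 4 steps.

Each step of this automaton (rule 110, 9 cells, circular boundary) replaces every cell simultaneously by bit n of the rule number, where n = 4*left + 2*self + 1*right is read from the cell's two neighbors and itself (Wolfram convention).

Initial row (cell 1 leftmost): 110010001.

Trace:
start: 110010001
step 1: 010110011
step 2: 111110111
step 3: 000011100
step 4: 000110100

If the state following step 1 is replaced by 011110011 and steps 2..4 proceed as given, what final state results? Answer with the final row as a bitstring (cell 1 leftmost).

state after step 1 := 011110011
step 2: 110010111
step 3: 010111100
step 4: 111100100

111100100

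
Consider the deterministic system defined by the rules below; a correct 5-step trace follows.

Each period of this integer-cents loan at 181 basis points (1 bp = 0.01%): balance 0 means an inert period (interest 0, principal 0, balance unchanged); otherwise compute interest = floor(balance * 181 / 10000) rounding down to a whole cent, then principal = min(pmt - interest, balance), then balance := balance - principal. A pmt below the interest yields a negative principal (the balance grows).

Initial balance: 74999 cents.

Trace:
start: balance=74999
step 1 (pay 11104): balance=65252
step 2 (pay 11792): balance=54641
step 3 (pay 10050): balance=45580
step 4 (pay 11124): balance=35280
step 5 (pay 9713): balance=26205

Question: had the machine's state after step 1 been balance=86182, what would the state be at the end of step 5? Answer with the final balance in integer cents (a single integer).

state after step 1 := balance=86182
step 2 (pay 11792): balance=75949
step 3 (pay 10050): balance=67273
step 4 (pay 11124): balance=57366
step 5 (pay 9713): balance=48691

48691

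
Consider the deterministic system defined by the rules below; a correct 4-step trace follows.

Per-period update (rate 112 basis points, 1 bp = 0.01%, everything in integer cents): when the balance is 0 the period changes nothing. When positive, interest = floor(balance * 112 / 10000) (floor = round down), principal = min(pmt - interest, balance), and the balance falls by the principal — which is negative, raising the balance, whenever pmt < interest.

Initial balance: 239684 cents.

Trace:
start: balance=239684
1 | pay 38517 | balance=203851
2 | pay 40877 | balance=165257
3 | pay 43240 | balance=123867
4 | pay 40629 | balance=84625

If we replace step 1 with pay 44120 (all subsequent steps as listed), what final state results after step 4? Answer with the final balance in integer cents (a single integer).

78832

(re-executing from step 1 with the substitution; state before step 1: balance=239684)
1 | pay 44120 | balance=198248
2 | pay 40877 | balance=159591
3 | pay 43240 | balance=118138
4 | pay 40629 | balance=78832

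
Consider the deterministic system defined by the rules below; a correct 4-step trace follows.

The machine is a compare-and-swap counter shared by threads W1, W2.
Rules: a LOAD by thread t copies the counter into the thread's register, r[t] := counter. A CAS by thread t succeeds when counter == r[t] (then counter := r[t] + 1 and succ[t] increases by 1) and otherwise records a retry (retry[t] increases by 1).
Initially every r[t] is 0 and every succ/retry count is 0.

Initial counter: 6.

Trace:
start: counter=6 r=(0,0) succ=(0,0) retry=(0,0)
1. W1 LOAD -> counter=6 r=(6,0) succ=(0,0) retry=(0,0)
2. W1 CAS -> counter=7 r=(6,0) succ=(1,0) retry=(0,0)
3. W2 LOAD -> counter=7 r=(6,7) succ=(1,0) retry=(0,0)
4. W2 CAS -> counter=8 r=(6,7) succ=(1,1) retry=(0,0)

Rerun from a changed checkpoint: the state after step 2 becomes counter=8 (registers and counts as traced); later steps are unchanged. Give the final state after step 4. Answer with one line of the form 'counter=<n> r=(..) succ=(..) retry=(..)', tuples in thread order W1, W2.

state after step 2 := counter=8 r=(6,0) succ=(1,0) retry=(0,0)
3. W2 LOAD -> counter=8 r=(6,8) succ=(1,0) retry=(0,0)
4. W2 CAS -> counter=9 r=(6,8) succ=(1,1) retry=(0,0)

counter=9 r=(6,8) succ=(1,1) retry=(0,0)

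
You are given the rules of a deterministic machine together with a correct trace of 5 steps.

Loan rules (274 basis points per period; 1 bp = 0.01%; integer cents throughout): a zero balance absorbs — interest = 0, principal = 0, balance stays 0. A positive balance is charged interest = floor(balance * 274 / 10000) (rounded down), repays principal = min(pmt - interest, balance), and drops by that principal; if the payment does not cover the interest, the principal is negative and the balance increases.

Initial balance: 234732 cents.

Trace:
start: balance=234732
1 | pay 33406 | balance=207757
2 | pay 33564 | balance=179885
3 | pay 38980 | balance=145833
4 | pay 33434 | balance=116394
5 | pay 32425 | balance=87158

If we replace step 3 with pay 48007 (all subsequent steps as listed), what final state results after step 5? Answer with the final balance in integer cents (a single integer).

77630

(re-executing from step 3 with the substitution; state before step 3: balance=179885)
3 | pay 48007 | balance=136806
4 | pay 33434 | balance=107120
5 | pay 32425 | balance=77630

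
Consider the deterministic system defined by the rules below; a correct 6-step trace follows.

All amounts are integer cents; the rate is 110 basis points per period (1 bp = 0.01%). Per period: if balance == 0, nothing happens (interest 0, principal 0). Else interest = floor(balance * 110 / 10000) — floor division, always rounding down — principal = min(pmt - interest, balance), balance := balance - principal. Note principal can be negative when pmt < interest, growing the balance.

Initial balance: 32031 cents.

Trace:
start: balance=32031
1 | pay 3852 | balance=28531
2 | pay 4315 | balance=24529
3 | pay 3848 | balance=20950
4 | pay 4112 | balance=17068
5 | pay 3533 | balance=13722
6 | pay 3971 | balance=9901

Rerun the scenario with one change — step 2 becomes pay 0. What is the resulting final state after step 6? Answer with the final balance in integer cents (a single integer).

(re-executing from step 2 with the substitution; state before step 2: balance=28531)
2 | pay 0 | balance=28844
3 | pay 3848 | balance=25313
4 | pay 4112 | balance=21479
5 | pay 3533 | balance=18182
6 | pay 3971 | balance=14411

14411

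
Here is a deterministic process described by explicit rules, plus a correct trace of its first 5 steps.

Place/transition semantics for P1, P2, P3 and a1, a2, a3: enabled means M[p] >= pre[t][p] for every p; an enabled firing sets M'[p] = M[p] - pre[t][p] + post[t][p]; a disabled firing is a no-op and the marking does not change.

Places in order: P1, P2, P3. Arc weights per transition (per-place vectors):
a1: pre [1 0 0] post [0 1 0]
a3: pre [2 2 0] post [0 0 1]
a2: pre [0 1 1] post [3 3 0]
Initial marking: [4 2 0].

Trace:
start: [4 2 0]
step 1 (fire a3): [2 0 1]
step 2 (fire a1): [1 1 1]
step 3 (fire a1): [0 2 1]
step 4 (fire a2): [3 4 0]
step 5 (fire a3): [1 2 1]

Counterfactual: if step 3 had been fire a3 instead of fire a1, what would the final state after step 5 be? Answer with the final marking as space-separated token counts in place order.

(re-executing from step 3 with the substitution; state before step 3: [1 1 1])
step 3 (fire a3): [1 1 1]
step 4 (fire a2): [4 3 0]
step 5 (fire a3): [2 1 1]

2 1 1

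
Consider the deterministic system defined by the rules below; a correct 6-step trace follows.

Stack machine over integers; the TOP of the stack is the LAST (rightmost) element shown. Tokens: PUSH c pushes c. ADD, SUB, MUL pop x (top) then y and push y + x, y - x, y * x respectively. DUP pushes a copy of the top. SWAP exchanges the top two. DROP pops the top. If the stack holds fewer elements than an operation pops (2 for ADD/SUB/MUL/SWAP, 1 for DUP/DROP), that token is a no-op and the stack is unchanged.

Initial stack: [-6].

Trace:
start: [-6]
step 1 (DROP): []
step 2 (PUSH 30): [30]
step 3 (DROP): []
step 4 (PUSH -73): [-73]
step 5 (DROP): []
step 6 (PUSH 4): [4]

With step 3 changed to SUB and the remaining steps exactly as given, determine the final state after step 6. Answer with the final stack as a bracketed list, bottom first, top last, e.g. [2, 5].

(re-executing from step 3 with the substitution; state before step 3: [30])
step 3 (SUB): [30]
step 4 (PUSH -73): [30, -73]
step 5 (DROP): [30]
step 6 (PUSH 4): [30, 4]

[30, 4]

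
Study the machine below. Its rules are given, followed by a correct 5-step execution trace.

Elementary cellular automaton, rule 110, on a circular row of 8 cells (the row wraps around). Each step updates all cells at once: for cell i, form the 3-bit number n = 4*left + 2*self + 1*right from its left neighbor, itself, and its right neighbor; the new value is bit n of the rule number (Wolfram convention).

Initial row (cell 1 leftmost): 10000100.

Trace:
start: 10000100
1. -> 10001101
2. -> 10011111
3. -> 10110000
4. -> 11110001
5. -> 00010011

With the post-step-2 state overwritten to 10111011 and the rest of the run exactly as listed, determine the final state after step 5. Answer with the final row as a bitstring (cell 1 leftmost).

state after step 2 := 10111011
3. -> 11101110
4. -> 10111011
5. -> 11101110

11101110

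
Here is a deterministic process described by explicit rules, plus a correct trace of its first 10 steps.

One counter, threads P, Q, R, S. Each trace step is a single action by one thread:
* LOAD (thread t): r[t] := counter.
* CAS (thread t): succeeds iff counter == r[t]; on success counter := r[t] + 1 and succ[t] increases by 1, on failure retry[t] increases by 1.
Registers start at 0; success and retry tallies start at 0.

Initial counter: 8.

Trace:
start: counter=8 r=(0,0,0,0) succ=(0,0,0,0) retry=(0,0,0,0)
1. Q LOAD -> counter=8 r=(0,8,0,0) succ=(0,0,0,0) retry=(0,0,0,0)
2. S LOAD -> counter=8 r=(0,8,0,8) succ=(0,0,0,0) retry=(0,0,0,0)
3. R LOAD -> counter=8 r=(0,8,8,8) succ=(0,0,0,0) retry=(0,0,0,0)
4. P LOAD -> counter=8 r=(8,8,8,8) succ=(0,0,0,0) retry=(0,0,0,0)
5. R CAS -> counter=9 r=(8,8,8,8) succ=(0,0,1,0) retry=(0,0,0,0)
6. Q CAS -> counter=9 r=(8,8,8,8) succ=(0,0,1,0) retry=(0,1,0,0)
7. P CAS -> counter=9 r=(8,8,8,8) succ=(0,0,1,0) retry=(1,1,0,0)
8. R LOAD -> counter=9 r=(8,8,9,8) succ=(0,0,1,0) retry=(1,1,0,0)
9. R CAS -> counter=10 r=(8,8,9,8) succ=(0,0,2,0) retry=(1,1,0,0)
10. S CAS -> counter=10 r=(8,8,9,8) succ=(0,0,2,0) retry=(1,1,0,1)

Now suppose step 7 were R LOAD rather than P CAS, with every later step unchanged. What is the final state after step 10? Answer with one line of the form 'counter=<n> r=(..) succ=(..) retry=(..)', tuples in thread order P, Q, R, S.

(re-executing from step 7 with the substitution; state before step 7: counter=9 r=(8,8,8,8) succ=(0,0,1,0) retry=(0,1,0,0))
7. R LOAD -> counter=9 r=(8,8,9,8) succ=(0,0,1,0) retry=(0,1,0,0)
8. R LOAD -> counter=9 r=(8,8,9,8) succ=(0,0,1,0) retry=(0,1,0,0)
9. R CAS -> counter=10 r=(8,8,9,8) succ=(0,0,2,0) retry=(0,1,0,0)
10. S CAS -> counter=10 r=(8,8,9,8) succ=(0,0,2,0) retry=(0,1,0,1)

counter=10 r=(8,8,9,8) succ=(0,0,2,0) retry=(0,1,0,1)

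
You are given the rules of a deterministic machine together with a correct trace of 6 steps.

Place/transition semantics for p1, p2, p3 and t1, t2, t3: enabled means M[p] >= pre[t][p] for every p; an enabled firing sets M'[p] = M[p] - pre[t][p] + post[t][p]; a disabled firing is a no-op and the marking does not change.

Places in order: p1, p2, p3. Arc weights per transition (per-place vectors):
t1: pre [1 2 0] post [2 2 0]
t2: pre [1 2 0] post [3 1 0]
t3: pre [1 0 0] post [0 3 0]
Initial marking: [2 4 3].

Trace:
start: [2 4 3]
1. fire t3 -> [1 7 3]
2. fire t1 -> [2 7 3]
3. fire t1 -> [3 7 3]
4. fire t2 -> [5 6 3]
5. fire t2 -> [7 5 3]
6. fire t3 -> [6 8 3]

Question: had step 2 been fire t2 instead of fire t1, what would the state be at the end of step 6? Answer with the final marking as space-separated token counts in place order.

(re-executing from step 2 with the substitution; state before step 2: [1 7 3])
2. fire t2 -> [3 6 3]
3. fire t1 -> [4 6 3]
4. fire t2 -> [6 5 3]
5. fire t2 -> [8 4 3]
6. fire t3 -> [7 7 3]

7 7 3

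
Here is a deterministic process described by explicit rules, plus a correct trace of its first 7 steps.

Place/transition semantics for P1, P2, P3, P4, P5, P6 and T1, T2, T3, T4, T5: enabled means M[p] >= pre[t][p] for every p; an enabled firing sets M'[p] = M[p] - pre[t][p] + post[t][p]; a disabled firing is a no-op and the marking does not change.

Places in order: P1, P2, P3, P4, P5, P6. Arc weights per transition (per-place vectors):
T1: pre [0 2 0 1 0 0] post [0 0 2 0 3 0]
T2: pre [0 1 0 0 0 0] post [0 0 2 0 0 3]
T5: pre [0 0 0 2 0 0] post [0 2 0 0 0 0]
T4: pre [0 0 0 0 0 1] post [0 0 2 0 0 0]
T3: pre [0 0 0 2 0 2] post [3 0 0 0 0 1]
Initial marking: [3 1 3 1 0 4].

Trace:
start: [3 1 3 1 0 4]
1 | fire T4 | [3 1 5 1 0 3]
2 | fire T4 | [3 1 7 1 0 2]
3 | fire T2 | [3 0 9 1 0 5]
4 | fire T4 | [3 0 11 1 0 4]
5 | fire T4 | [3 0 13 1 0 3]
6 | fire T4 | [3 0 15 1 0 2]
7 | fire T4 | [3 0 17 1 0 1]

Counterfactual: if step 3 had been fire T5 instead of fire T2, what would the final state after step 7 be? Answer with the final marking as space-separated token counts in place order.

3 1 11 1 0 0

(re-executing from step 3 with the substitution; state before step 3: [3 1 7 1 0 2])
3 | fire T5 | [3 1 7 1 0 2]
4 | fire T4 | [3 1 9 1 0 1]
5 | fire T4 | [3 1 11 1 0 0]
6 | fire T4 | [3 1 11 1 0 0]
7 | fire T4 | [3 1 11 1 0 0]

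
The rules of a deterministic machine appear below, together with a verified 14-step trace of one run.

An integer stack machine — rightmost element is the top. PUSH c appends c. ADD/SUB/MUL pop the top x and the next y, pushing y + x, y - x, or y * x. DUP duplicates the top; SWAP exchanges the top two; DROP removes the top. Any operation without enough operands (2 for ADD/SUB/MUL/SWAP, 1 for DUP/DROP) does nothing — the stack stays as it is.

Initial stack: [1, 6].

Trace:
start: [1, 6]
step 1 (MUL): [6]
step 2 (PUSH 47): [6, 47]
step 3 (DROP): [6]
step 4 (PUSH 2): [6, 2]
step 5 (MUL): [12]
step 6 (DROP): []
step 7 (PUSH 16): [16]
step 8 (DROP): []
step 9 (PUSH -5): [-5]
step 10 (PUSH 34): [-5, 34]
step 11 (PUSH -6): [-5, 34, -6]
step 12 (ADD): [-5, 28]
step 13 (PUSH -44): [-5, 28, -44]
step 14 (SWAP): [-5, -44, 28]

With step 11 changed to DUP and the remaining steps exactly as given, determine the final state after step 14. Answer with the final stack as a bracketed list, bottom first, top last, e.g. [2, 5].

[-5, -44, 68]

(re-executing from step 11 with the substitution; state before step 11: [-5, 34])
step 11 (DUP): [-5, 34, 34]
step 12 (ADD): [-5, 68]
step 13 (PUSH -44): [-5, 68, -44]
step 14 (SWAP): [-5, -44, 68]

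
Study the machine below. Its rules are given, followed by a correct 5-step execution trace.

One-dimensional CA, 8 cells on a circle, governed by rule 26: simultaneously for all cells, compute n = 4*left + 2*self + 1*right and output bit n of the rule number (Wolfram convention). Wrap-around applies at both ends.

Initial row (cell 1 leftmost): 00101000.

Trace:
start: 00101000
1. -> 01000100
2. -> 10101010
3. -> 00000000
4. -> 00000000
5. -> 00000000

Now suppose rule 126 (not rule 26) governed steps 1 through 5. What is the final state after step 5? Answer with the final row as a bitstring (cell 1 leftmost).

(re-executing steps 1..5 under rule 126; state before step 1: 00101000)
1. -> 01111100
2. -> 11000110
3. -> 11101111
4. -> 00111000
5. -> 01101100

01101100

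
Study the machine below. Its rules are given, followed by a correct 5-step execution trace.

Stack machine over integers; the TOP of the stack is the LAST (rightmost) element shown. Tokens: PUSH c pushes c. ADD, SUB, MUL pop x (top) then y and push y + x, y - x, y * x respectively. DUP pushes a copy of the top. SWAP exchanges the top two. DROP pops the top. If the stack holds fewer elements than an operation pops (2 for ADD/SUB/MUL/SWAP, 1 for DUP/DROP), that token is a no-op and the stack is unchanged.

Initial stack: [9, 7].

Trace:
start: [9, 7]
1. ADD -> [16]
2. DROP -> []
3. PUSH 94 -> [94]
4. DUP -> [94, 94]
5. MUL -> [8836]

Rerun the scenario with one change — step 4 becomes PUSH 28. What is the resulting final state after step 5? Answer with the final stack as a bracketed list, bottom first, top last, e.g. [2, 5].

[2632]

(re-executing from step 4 with the substitution; state before step 4: [94])
4. PUSH 28 -> [94, 28]
5. MUL -> [2632]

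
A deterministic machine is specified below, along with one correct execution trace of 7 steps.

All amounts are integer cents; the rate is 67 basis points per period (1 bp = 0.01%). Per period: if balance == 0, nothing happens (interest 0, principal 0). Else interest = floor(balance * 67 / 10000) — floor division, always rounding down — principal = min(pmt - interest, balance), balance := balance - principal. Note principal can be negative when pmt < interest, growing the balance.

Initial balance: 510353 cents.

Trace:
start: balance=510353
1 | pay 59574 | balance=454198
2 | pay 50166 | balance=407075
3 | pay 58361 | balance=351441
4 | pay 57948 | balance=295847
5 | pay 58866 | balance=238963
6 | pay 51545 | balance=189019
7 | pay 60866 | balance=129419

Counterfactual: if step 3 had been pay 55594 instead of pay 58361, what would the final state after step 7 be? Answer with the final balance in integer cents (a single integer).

132260

(re-executing from step 3 with the substitution; state before step 3: balance=407075)
3 | pay 55594 | balance=354208
4 | pay 57948 | balance=298633
5 | pay 58866 | balance=241767
6 | pay 51545 | balance=191841
7 | pay 60866 | balance=132260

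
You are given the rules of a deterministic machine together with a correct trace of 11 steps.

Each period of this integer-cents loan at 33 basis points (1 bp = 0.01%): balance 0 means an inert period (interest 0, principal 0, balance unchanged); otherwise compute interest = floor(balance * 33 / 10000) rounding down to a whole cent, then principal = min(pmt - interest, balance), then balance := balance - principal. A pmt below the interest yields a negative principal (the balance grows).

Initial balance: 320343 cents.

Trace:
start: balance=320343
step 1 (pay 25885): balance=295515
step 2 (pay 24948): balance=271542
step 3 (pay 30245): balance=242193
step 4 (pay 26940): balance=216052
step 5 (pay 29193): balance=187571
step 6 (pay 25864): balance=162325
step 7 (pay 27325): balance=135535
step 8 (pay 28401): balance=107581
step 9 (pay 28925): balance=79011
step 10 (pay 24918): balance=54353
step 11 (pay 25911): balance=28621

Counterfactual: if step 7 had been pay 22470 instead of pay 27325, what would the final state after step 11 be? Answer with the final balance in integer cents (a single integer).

33540

(re-executing from step 7 with the substitution; state before step 7: balance=162325)
step 7 (pay 22470): balance=140390
step 8 (pay 28401): balance=112452
step 9 (pay 28925): balance=83898
step 10 (pay 24918): balance=59256
step 11 (pay 25911): balance=33540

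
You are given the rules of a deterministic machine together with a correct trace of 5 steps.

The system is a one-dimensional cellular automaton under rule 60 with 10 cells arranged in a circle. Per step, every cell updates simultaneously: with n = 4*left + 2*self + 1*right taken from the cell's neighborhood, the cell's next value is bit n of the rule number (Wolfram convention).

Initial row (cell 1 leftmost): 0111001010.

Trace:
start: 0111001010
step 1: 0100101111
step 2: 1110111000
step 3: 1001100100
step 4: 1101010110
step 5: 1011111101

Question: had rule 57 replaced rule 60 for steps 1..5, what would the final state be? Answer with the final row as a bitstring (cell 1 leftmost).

0101010010

(re-executing steps 1..5 under rule 57; state before step 1: 0111001010)
step 1: 0100100101
step 2: 1010010010
step 3: 0101001001
step 4: 1010100100
step 5: 0101010010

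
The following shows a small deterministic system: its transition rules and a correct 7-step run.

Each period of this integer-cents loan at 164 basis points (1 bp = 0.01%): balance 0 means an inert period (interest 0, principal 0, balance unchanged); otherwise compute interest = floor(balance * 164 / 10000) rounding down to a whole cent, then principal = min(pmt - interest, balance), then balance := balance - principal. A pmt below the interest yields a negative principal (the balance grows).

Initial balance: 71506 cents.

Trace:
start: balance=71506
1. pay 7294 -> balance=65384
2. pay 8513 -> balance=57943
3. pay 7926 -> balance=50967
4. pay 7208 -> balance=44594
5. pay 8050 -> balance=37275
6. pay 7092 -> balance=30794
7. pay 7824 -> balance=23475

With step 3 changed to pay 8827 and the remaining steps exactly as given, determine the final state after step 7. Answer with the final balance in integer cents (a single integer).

(re-executing from step 3 with the substitution; state before step 3: balance=57943)
3. pay 8827 -> balance=50066
4. pay 7208 -> balance=43679
5. pay 8050 -> balance=36345
6. pay 7092 -> balance=29849
7. pay 7824 -> balance=22514

22514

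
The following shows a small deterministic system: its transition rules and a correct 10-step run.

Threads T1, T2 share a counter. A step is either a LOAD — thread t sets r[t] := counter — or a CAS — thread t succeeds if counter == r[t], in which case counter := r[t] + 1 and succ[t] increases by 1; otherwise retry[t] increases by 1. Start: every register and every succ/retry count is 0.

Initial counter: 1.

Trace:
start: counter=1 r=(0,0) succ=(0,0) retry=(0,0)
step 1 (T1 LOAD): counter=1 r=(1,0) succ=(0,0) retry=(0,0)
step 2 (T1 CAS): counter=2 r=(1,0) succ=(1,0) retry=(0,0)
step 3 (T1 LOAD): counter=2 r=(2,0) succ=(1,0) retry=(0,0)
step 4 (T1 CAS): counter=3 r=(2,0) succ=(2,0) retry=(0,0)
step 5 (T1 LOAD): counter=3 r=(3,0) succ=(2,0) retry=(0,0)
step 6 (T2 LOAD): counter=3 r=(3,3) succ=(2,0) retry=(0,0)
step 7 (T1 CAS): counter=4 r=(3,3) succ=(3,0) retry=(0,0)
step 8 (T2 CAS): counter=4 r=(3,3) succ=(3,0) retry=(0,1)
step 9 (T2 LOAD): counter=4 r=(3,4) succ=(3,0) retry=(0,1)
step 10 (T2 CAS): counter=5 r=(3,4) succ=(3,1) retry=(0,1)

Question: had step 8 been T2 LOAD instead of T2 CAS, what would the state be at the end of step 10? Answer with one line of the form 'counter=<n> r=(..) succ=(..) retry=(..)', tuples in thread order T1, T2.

counter=5 r=(3,4) succ=(3,1) retry=(0,0)

(re-executing from step 8 with the substitution; state before step 8: counter=4 r=(3,3) succ=(3,0) retry=(0,0))
step 8 (T2 LOAD): counter=4 r=(3,4) succ=(3,0) retry=(0,0)
step 9 (T2 LOAD): counter=4 r=(3,4) succ=(3,0) retry=(0,0)
step 10 (T2 CAS): counter=5 r=(3,4) succ=(3,1) retry=(0,0)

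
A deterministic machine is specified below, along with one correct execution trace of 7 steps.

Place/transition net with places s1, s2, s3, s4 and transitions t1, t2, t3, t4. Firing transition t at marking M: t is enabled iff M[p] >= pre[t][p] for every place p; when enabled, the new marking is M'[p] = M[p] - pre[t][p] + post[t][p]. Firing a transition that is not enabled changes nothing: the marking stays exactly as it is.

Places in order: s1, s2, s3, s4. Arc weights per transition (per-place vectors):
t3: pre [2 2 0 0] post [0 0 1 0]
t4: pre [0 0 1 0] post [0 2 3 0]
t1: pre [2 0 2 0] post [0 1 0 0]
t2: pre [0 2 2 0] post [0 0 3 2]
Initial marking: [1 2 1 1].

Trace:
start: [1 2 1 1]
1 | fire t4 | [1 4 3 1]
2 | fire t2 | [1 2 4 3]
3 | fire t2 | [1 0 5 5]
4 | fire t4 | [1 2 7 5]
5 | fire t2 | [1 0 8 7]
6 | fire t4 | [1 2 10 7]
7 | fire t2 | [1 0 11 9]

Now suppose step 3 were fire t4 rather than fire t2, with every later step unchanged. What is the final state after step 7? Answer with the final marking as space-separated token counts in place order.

(re-executing from step 3 with the substitution; state before step 3: [1 2 4 3])
3 | fire t4 | [1 4 6 3]
4 | fire t4 | [1 6 8 3]
5 | fire t2 | [1 4 9 5]
6 | fire t4 | [1 6 11 5]
7 | fire t2 | [1 4 12 7]

1 4 12 7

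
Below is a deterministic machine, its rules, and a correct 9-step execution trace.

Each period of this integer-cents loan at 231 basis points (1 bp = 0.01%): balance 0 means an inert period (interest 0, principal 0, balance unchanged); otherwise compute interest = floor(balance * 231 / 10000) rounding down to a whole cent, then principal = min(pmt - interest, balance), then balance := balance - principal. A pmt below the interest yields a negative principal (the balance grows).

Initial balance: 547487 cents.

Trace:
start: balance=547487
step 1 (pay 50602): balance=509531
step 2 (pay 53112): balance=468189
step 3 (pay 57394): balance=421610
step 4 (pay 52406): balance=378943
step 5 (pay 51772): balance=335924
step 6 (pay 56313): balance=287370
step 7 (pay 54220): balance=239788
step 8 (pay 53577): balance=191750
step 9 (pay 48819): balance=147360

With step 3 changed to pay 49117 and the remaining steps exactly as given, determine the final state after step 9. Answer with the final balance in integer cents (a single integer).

156852

(re-executing from step 3 with the substitution; state before step 3: balance=468189)
step 3 (pay 49117): balance=429887
step 4 (pay 52406): balance=387411
step 5 (pay 51772): balance=344588
step 6 (pay 56313): balance=296234
step 7 (pay 54220): balance=248857
step 8 (pay 53577): balance=201028
step 9 (pay 48819): balance=156852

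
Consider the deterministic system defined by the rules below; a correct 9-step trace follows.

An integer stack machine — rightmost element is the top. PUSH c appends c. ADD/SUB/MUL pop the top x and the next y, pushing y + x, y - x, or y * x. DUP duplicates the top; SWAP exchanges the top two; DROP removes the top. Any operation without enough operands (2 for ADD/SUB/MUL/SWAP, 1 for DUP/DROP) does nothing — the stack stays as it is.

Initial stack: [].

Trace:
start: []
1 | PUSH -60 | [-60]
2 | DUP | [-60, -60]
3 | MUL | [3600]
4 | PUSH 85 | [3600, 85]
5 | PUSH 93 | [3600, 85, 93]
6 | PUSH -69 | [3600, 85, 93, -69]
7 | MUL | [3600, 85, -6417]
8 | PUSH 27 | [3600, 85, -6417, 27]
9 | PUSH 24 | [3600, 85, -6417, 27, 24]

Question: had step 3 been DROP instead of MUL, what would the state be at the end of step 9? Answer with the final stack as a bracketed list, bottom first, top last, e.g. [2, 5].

(re-executing from step 3 with the substitution; state before step 3: [-60, -60])
3 | DROP | [-60]
4 | PUSH 85 | [-60, 85]
5 | PUSH 93 | [-60, 85, 93]
6 | PUSH -69 | [-60, 85, 93, -69]
7 | MUL | [-60, 85, -6417]
8 | PUSH 27 | [-60, 85, -6417, 27]
9 | PUSH 24 | [-60, 85, -6417, 27, 24]

[-60, 85, -6417, 27, 24]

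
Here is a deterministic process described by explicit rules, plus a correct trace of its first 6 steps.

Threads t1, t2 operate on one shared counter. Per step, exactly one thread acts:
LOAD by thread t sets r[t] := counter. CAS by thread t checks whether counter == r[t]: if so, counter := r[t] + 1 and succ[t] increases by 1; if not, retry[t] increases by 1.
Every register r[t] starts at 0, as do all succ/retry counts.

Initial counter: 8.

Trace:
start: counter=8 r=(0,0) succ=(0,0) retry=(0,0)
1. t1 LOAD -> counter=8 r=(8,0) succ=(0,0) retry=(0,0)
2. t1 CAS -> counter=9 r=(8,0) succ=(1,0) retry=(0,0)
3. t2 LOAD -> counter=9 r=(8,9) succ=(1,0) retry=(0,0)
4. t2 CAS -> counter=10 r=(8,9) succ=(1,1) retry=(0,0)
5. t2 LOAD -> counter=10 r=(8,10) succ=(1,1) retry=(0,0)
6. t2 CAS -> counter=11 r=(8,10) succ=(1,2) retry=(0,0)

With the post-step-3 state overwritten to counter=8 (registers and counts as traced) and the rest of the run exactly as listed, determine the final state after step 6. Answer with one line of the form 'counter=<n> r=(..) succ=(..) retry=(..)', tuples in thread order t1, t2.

state after step 3 := counter=8 r=(8,9) succ=(1,0) retry=(0,0)
4. t2 CAS -> counter=8 r=(8,9) succ=(1,0) retry=(0,1)
5. t2 LOAD -> counter=8 r=(8,8) succ=(1,0) retry=(0,1)
6. t2 CAS -> counter=9 r=(8,8) succ=(1,1) retry=(0,1)

counter=9 r=(8,8) succ=(1,1) retry=(0,1)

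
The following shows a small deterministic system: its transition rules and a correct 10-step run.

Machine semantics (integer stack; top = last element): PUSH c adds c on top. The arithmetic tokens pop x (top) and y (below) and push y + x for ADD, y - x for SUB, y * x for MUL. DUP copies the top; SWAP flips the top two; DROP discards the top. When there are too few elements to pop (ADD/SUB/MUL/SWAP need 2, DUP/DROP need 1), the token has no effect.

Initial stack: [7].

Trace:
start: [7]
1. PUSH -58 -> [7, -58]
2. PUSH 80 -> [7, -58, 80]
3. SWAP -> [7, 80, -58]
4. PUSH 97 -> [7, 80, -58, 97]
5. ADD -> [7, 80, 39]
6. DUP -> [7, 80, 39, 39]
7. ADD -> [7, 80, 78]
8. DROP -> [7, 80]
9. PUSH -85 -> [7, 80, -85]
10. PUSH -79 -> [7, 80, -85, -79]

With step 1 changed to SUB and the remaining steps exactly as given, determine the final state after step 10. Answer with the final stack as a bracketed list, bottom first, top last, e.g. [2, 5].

[80, -85, -79]

(re-executing from step 1 with the substitution; state before step 1: [7])
1. SUB -> [7]
2. PUSH 80 -> [7, 80]
3. SWAP -> [80, 7]
4. PUSH 97 -> [80, 7, 97]
5. ADD -> [80, 104]
6. DUP -> [80, 104, 104]
7. ADD -> [80, 208]
8. DROP -> [80]
9. PUSH -85 -> [80, -85]
10. PUSH -79 -> [80, -85, -79]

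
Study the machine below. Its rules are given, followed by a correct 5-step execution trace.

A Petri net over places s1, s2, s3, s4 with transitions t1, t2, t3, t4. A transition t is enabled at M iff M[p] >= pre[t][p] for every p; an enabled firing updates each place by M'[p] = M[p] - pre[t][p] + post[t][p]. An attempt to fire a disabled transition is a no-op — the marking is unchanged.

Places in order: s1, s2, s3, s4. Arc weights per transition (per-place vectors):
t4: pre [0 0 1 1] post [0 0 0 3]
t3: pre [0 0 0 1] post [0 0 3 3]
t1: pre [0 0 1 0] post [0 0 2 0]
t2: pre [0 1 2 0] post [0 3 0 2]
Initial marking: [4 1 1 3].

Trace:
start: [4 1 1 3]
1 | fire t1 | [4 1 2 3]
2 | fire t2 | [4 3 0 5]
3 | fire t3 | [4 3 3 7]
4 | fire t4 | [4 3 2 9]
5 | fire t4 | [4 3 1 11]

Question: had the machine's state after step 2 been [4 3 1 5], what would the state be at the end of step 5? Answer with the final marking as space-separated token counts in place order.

state after step 2 := [4 3 1 5]
3 | fire t3 | [4 3 4 7]
4 | fire t4 | [4 3 3 9]
5 | fire t4 | [4 3 2 11]

4 3 2 11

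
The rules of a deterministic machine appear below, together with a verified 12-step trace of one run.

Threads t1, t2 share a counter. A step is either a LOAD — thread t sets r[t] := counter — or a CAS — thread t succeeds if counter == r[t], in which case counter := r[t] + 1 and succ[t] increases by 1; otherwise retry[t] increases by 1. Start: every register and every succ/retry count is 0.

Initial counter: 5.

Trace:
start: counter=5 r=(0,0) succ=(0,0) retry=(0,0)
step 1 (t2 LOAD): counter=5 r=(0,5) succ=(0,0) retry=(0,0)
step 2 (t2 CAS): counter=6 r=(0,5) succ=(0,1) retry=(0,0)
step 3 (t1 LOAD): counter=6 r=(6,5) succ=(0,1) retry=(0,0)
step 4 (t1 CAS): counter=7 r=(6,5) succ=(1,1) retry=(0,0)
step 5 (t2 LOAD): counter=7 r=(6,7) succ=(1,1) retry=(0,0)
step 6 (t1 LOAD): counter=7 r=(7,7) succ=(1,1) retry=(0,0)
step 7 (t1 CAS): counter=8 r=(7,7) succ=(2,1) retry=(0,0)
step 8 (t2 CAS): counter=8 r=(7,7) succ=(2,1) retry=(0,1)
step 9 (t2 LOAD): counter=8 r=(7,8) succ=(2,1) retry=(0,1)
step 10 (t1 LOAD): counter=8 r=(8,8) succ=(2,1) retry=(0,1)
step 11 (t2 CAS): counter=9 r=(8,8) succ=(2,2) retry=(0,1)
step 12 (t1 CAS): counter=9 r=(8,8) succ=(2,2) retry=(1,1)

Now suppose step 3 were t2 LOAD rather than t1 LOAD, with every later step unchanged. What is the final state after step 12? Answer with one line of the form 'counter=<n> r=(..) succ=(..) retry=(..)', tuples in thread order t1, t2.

(re-executing from step 3 with the substitution; state before step 3: counter=6 r=(0,5) succ=(0,1) retry=(0,0))
step 3 (t2 LOAD): counter=6 r=(0,6) succ=(0,1) retry=(0,0)
step 4 (t1 CAS): counter=6 r=(0,6) succ=(0,1) retry=(1,0)
step 5 (t2 LOAD): counter=6 r=(0,6) succ=(0,1) retry=(1,0)
step 6 (t1 LOAD): counter=6 r=(6,6) succ=(0,1) retry=(1,0)
step 7 (t1 CAS): counter=7 r=(6,6) succ=(1,1) retry=(1,0)
step 8 (t2 CAS): counter=7 r=(6,6) succ=(1,1) retry=(1,1)
step 9 (t2 LOAD): counter=7 r=(6,7) succ=(1,1) retry=(1,1)
step 10 (t1 LOAD): counter=7 r=(7,7) succ=(1,1) retry=(1,1)
step 11 (t2 CAS): counter=8 r=(7,7) succ=(1,2) retry=(1,1)
step 12 (t1 CAS): counter=8 r=(7,7) succ=(1,2) retry=(2,1)

counter=8 r=(7,7) succ=(1,2) retry=(2,1)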